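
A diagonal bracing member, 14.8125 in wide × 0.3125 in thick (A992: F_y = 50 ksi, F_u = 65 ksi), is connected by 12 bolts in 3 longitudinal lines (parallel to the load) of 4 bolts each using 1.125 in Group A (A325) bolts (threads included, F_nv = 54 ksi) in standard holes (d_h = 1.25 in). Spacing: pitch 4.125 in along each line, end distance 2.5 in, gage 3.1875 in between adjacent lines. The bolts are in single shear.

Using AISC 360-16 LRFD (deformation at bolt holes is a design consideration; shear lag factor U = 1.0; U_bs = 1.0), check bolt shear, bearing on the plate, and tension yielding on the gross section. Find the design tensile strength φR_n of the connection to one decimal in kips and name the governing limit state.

Bolt shear: A_b = π(1.125)²/4 = 0.99402 in². φR_n = 0.75 × 54 × 0.99402 × 12 × 1 = 483.1 kips.
Bearing (0.3125 in plate, F_u = 65 ksi): end bolts L_c = 2.5 − 1.25/2 = 1.875, R_n = min(1.2×1.875×0.3125×65, 2.4×1.125×0.3125×65) = 45.703 kips/bolt; interior L_c = 4.125 − 1.25 = 2.875, R_n = 54.844 kips/bolt. φR_n = 0.75 × (3×45.703 + 9×54.844) = 473.0 kips.
Tension yield (gross): A_g = 14.8125×0.3125 = 4.6289 in². φR_n = 0.90 × 50 × 4.6289 = 208.3 kips.
Governing: min(483.1, 473.0, 208.3) = 208.3 kips → gross-section yield.

208.3 kips (gross-section yield governs)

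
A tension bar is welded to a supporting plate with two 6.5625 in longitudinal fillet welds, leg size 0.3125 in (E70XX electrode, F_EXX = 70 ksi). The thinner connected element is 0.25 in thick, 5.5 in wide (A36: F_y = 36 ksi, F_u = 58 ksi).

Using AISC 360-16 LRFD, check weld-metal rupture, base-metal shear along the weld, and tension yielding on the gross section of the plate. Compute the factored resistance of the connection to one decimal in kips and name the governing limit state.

Weld metal: throat = 0.707×0.3125 = 0.22094 in, L = 2×6.5625 = 13.125 in. φR_n = 0.75 × 0.6 × 70 × 0.22094 × 13.125 = 91.3 kips.
Base metal shear (0.25 in plate): yield φR_n = 1.0×0.6×36×0.25×13.125 = 70.9 kips; rupture φR_n = 0.75×0.6×58×0.25×13.125 = 85.6 kips; take 70.9 kips (yield).
Tension yield (gross): A_g = 5.5×0.25 = 1.375 in². φR_n = 0.90 × 36 × 1.375 = 44.6 kips.
Governing: min(91.3, 70.9, 44.6) = 44.6 kips → gross-section yield.

44.6 kips (gross-section yield governs)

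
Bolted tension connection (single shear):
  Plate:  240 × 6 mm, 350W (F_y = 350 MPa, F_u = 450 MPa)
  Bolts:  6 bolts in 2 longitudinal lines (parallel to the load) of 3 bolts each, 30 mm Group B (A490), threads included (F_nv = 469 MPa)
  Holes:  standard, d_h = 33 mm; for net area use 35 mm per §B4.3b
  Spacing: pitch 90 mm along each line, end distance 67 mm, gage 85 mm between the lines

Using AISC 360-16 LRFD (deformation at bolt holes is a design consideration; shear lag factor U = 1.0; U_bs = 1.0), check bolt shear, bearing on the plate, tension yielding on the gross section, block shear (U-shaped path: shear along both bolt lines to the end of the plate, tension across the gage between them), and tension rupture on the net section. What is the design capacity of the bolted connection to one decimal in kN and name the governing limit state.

Bolt shear: A_b = π(30)²/4 = 706.86 mm². φR_n = 0.75 × 469 × 706.86 × 6 × 1 = 1491.8 kN.
Bearing (6 mm plate, F_u = 450 MPa): end bolts L_c = 67 − 33/2 = 50.5, R_n = min(1.2×50.5×6×450, 2.4×30×6×450) = 163.62 kN/bolt; interior L_c = 90 − 33 = 57, R_n = 184.68 kN/bolt. φR_n = 0.75 × (2×163.62 + 4×184.68) = 799.5 kN.
Tension yield (gross): A_g = 240×6 = 1440 mm². φR_n = 0.90 × 350 × 1440 = 453.6 kN.
Block shear: shear path 2×[67+2×90] = 2×247 mm, A_gv = 2964, A_nv = 2×(247 − 2.5×35)×6 = 1914 mm²; tension across gage: (85 − 1×35)×6 = 300 mm². R_n = min(0.6×450×1914, 0.6×350×2964) + 1.0×450×300 = min(516.78, 622.44) + 135 = 651.78 kN. φR_n = 0.75 × 651.78 = 488.8 kN.
Tension rupture (net): A_n = (240 − 2×35)×6 = 1020 mm² (U = 1.0, A_e = A_n). φR_n = 0.75 × 450 × 1020 = 344.3 kN.
Governing: min(1491.8, 799.5, 453.6, 488.8, 344.3) = 344.3 kN → net-section rupture.

344.3 kN (net-section rupture governs)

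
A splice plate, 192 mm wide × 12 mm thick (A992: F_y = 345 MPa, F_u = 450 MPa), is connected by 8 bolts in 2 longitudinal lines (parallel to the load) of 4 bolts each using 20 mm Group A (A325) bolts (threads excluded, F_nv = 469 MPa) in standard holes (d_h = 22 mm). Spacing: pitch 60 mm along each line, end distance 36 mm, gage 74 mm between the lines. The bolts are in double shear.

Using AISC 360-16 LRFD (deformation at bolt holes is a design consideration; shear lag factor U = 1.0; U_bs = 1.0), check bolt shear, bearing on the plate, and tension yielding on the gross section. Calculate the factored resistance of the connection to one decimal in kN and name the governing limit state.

Bolt shear: A_b = π(20)²/4 = 314.16 mm². φR_n = 0.75 × 469 × 314.16 × 8 × 2 = 1768.1 kN.
Bearing (12 mm plate, F_u = 450 MPa): end bolts L_c = 36 − 22/2 = 25, R_n = min(1.2×25×12×450, 2.4×20×12×450) = 162 kN/bolt; interior L_c = 60 − 22 = 38, R_n = 246.24 kN/bolt. φR_n = 0.75 × (2×162 + 6×246.24) = 1351.1 kN.
Tension yield (gross): A_g = 192×12 = 2304 mm². φR_n = 0.90 × 345 × 2304 = 715.4 kN.
Governing: min(1768.1, 1351.1, 715.4) = 715.4 kN → gross-section yield.

715.4 kN (gross-section yield governs)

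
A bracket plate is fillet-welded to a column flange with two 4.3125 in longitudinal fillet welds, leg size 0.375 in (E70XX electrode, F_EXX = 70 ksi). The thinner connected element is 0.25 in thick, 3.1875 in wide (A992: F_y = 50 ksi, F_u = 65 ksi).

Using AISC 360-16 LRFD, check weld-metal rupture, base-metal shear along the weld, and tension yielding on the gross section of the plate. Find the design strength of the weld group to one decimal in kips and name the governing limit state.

35.9 kips (gross-section yield governs)

Weld metal: throat = 0.707×0.375 = 0.26513 in, L = 2×4.3125 = 8.625 in. φR_n = 0.75 × 0.6 × 70 × 0.26513 × 8.625 = 72.0 kips.
Base metal shear (0.25 in plate): yield φR_n = 1.0×0.6×50×0.25×8.625 = 64.7 kips; rupture φR_n = 0.75×0.6×65×0.25×8.625 = 63.1 kips; take 63.1 kips (rupture).
Tension yield (gross): A_g = 3.1875×0.25 = 0.79688 in². φR_n = 0.90 × 50 × 0.79688 = 35.9 kips.
Governing: min(72.0, 63.1, 35.9) = 35.9 kips → gross-section yield.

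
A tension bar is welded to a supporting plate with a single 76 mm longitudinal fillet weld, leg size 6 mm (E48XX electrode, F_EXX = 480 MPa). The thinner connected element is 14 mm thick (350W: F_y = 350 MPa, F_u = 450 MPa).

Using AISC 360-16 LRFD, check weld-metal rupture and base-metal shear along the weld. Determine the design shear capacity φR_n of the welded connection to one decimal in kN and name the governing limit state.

Weld metal: throat = 0.707×6 = 4.242 mm, L = 76 mm. φR_n = 0.75 × 0.6 × 480 × 4.242 × 76 = 69.6 kN.
Base metal shear (14 mm plate): yield φR_n = 1.0×0.6×350×14×76 = 223.4 kN; rupture φR_n = 0.75×0.6×450×14×76 = 215.5 kN; take 215.5 kN (rupture).
Governing: min(69.6, 215.5) = 69.6 kN → weld metal.

69.6 kN (weld metal governs)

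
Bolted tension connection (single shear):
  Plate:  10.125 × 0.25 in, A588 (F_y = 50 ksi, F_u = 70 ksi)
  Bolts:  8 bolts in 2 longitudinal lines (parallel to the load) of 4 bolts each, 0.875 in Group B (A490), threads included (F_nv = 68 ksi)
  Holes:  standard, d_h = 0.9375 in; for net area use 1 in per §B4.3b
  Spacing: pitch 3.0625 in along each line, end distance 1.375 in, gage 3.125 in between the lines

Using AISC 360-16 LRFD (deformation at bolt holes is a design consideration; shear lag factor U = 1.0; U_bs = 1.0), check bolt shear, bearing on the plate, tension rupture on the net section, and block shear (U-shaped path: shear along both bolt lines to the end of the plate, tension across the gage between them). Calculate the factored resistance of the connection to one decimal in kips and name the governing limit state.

106.6 kips (net-section rupture governs)

Bolt shear: A_b = π(0.875)²/4 = 0.60132 in². φR_n = 0.75 × 68 × 0.60132 × 8 × 1 = 245.3 kips.
Bearing (0.25 in plate, F_u = 70 ksi): end bolts L_c = 1.375 − 0.9375/2 = 0.90625, R_n = min(1.2×0.90625×0.25×70, 2.4×0.875×0.25×70) = 19.031 kips/bolt; interior L_c = 3.0625 − 0.9375 = 2.125, R_n = 36.75 kips/bolt. φR_n = 0.75 × (2×19.031 + 6×36.75) = 193.9 kips.
Tension rupture (net): A_n = (10.125 − 2×1)×0.25 = 2.0313 in² (U = 1.0, A_e = A_n). φR_n = 0.75 × 70 × 2.0313 = 106.6 kips.
Block shear: shear path 2×[1.375+3×3.0625] = 2×10.5625 in, A_gv = 5.2813, A_nv = 2×(10.5625 − 3.5×1)×0.25 = 3.5313 in²; tension across gage: (3.125 − 1×1)×0.25 = 0.53125 in². R_n = min(0.6×70×3.5313, 0.6×50×5.2813) + 1.0×70×0.53125 = min(148.31, 158.44) + 37.188 = 185.5 kips. φR_n = 0.75 × 185.5 = 139.1 kips.
Governing: min(245.3, 193.9, 106.6, 139.1) = 106.6 kips → net-section rupture.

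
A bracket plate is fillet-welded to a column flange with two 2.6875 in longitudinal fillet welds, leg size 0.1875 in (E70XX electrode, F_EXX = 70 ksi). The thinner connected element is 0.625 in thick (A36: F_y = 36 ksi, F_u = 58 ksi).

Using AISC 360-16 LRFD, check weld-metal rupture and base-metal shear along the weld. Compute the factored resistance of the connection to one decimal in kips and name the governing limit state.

Weld metal: throat = 0.707×0.1875 = 0.13256 in, L = 2×2.6875 = 5.375 in. φR_n = 0.75 × 0.6 × 70 × 0.13256 × 5.375 = 22.4 kips.
Base metal shear (0.625 in plate): yield φR_n = 1.0×0.6×36×0.625×5.375 = 72.6 kips; rupture φR_n = 0.75×0.6×58×0.625×5.375 = 87.7 kips; take 72.6 kips (yield).
Governing: min(22.4, 72.6) = 22.4 kips → weld metal.

22.4 kips (weld metal governs)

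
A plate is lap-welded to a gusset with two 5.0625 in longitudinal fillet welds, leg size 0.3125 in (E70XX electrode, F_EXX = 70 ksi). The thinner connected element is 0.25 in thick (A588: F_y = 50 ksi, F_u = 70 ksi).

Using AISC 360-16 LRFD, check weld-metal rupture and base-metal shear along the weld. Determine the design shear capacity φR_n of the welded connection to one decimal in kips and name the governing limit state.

Weld metal: throat = 0.707×0.3125 = 0.22094 in, L = 2×5.0625 = 10.125 in. φR_n = 0.75 × 0.6 × 70 × 0.22094 × 10.125 = 70.5 kips.
Base metal shear (0.25 in plate): yield φR_n = 1.0×0.6×50×0.25×10.125 = 75.9 kips; rupture φR_n = 0.75×0.6×70×0.25×10.125 = 79.7 kips; take 75.9 kips (yield).
Governing: min(70.5, 75.9) = 70.5 kips → weld metal.

70.5 kips (weld metal governs)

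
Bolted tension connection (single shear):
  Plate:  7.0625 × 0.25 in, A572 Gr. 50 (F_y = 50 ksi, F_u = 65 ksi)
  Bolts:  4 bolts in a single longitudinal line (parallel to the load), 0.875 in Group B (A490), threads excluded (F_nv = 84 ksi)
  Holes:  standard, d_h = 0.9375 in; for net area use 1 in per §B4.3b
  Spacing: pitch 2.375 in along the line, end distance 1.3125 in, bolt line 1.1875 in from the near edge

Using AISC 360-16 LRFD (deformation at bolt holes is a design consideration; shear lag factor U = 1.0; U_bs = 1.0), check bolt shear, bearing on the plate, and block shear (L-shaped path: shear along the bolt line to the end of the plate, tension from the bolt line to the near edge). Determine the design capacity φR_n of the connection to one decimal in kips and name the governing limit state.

44.5 kips (block shear governs)

Bolt shear: A_b = π(0.875)²/4 = 0.60132 in². φR_n = 0.75 × 84 × 0.60132 × 4 × 1 = 151.5 kips.
Bearing (0.25 in plate, F_u = 65 ksi): end bolts L_c = 1.3125 − 0.9375/2 = 0.84375, R_n = min(1.2×0.84375×0.25×65, 2.4×0.875×0.25×65) = 16.453 kips/bolt; interior L_c = 2.375 − 0.9375 = 1.4375, R_n = 28.031 kips/bolt. φR_n = 0.75 × (1×16.453 + 3×28.031) = 75.4 kips.
Block shear: shear path 1×[1.3125+3×2.375] = 1×8.4375 in, A_gv = 2.1094, A_nv = 1×(8.4375 − 3.5×1)×0.25 = 1.2344 in²; tension to near edge: (1.1875 − 0.5×1)×0.25 = 0.17188 in². R_n = min(0.6×65×1.2344, 0.6×50×2.1094) + 1.0×65×0.17188 = min(48.142, 63.282) + 11.172 = 59.314 kips. φR_n = 0.75 × 59.314 = 44.5 kips.
Governing: min(151.5, 75.4, 44.5) = 44.5 kips → block shear.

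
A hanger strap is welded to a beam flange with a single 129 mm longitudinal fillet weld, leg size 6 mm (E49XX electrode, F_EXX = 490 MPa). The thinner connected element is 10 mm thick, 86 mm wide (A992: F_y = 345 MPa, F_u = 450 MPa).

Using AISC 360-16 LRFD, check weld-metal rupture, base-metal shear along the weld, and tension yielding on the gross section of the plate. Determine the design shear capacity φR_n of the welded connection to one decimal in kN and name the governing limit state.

120.7 kN (weld metal governs)

Weld metal: throat = 0.707×6 = 4.242 mm, L = 129 mm. φR_n = 0.75 × 0.6 × 490 × 4.242 × 129 = 120.7 kN.
Base metal shear (10 mm plate): yield φR_n = 1.0×0.6×345×10×129 = 267.0 kN; rupture φR_n = 0.75×0.6×450×10×129 = 261.2 kN; take 261.2 kN (rupture).
Tension yield (gross): A_g = 86×10 = 860 mm². φR_n = 0.90 × 345 × 860 = 267.0 kN.
Governing: min(120.7, 261.2, 267.0) = 120.7 kN → weld metal.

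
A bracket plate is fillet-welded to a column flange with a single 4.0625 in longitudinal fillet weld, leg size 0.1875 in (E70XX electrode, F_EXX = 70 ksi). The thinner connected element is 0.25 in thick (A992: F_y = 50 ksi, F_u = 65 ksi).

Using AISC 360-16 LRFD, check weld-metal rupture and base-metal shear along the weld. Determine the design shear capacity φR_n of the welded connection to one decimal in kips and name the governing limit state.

17.0 kips (weld metal governs)

Weld metal: throat = 0.707×0.1875 = 0.13256 in, L = 4.0625 in. φR_n = 0.75 × 0.6 × 70 × 0.13256 × 4.0625 = 17.0 kips.
Base metal shear (0.25 in plate): yield φR_n = 1.0×0.6×50×0.25×4.0625 = 30.5 kips; rupture φR_n = 0.75×0.6×65×0.25×4.0625 = 29.7 kips; take 29.7 kips (rupture).
Governing: min(17.0, 29.7) = 17.0 kips → weld metal.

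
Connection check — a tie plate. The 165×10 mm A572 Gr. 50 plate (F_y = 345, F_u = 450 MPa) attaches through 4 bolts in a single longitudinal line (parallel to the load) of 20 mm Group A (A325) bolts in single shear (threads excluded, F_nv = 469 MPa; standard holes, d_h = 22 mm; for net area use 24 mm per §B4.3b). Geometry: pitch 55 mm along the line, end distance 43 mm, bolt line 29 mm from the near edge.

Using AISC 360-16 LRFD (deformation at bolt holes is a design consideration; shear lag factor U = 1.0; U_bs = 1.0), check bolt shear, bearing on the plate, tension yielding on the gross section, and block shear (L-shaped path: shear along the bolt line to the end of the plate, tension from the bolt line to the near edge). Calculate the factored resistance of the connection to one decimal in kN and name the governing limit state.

308.5 kN (block shear governs)

Bolt shear: A_b = π(20)²/4 = 314.16 mm². φR_n = 0.75 × 469 × 314.16 × 4 × 1 = 442.0 kN.
Bearing (10 mm plate, F_u = 450 MPa): end bolts L_c = 43 − 22/2 = 32, R_n = min(1.2×32×10×450, 2.4×20×10×450) = 172.8 kN/bolt; interior L_c = 55 − 22 = 33, R_n = 178.2 kN/bolt. φR_n = 0.75 × (1×172.8 + 3×178.2) = 530.6 kN.
Tension yield (gross): A_g = 165×10 = 1650 mm². φR_n = 0.90 × 345 × 1650 = 512.3 kN.
Block shear: shear path 1×[43+3×55] = 1×208 mm, A_gv = 2080, A_nv = 1×(208 − 3.5×24)×10 = 1240 mm²; tension to near edge: (29 − 0.5×24)×10 = 170 mm². R_n = min(0.6×450×1240, 0.6×345×2080) + 1.0×450×170 = min(334.8, 430.56) + 76.5 = 411.3 kN. φR_n = 0.75 × 411.3 = 308.5 kN.
Governing: min(442.0, 530.6, 512.3, 308.5) = 308.5 kN → block shear.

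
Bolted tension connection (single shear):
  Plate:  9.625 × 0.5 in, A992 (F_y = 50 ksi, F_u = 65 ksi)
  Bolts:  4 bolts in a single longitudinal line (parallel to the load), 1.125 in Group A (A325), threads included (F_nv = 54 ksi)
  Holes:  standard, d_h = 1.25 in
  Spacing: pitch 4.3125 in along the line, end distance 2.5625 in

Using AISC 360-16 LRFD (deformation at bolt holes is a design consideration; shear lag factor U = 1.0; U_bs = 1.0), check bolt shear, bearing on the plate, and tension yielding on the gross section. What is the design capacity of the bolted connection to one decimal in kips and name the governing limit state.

Bolt shear: A_b = π(1.125)²/4 = 0.99402 in². φR_n = 0.75 × 54 × 0.99402 × 4 × 1 = 161.0 kips.
Bearing (0.5 in plate, F_u = 65 ksi): end bolts L_c = 2.5625 − 1.25/2 = 1.9375, R_n = min(1.2×1.9375×0.5×65, 2.4×1.125×0.5×65) = 75.563 kips/bolt; interior L_c = 4.3125 − 1.25 = 3.0625, R_n = 87.75 kips/bolt. φR_n = 0.75 × (1×75.563 + 3×87.75) = 254.1 kips.
Tension yield (gross): A_g = 9.625×0.5 = 4.8125 in². φR_n = 0.90 × 50 × 4.8125 = 216.6 kips.
Governing: min(161.0, 254.1, 216.6) = 161.0 kips → bolt shear.

161.0 kips (bolt shear governs)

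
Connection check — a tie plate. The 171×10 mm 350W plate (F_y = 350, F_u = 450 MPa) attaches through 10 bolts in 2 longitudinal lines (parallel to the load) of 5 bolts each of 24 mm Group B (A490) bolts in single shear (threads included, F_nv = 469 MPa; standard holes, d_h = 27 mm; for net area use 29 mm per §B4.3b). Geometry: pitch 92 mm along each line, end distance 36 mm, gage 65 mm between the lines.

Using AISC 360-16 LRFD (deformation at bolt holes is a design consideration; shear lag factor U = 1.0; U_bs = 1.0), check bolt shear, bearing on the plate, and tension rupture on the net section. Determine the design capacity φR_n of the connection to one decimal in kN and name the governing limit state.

Bolt shear: A_b = π(24)²/4 = 452.39 mm². φR_n = 0.75 × 469 × 452.39 × 10 × 1 = 1591.3 kN.
Bearing (10 mm plate, F_u = 450 MPa): end bolts L_c = 36 − 27/2 = 22.5, R_n = min(1.2×22.5×10×450, 2.4×24×10×450) = 121.5 kN/bolt; interior L_c = 92 − 27 = 65, R_n = 259.2 kN/bolt. φR_n = 0.75 × (2×121.5 + 8×259.2) = 1737.5 kN.
Tension rupture (net): A_n = (171 − 2×29)×10 = 1130 mm² (U = 1.0, A_e = A_n). φR_n = 0.75 × 450 × 1130 = 381.4 kN.
Governing: min(1591.3, 1737.5, 381.4) = 381.4 kN → net-section rupture.

381.4 kN (net-section rupture governs)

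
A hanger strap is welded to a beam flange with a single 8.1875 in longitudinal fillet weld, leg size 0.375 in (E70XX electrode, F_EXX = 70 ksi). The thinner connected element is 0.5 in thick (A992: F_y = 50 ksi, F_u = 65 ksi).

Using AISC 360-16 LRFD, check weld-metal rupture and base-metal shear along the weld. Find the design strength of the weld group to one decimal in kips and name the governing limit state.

Weld metal: throat = 0.707×0.375 = 0.26513 in, L = 8.1875 in. φR_n = 0.75 × 0.6 × 70 × 0.26513 × 8.1875 = 68.4 kips.
Base metal shear (0.5 in plate): yield φR_n = 1.0×0.6×50×0.5×8.1875 = 122.8 kips; rupture φR_n = 0.75×0.6×65×0.5×8.1875 = 119.7 kips; take 119.7 kips (rupture).
Governing: min(68.4, 119.7) = 68.4 kips → weld metal.

68.4 kips (weld metal governs)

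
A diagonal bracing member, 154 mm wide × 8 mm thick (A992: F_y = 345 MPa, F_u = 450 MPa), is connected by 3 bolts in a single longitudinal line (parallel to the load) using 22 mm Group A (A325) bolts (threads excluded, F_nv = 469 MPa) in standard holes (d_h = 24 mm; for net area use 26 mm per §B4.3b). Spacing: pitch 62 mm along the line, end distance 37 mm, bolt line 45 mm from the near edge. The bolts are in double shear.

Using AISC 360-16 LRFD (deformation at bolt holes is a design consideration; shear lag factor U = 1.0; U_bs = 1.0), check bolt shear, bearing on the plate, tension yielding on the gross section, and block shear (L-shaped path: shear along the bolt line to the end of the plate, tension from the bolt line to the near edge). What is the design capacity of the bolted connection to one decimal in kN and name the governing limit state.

Bolt shear: A_b = π(22)²/4 = 380.13 mm². φR_n = 0.75 × 469 × 380.13 × 3 × 2 = 802.3 kN.
Bearing (8 mm plate, F_u = 450 MPa): end bolts L_c = 37 − 24/2 = 25, R_n = min(1.2×25×8×450, 2.4×22×8×450) = 108 kN/bolt; interior L_c = 62 − 24 = 38, R_n = 164.16 kN/bolt. φR_n = 0.75 × (1×108 + 2×164.16) = 327.2 kN.
Tension yield (gross): A_g = 154×8 = 1232 mm². φR_n = 0.90 × 345 × 1232 = 382.5 kN.
Block shear: shear path 1×[37+2×62] = 1×161 mm, A_gv = 1288, A_nv = 1×(161 − 2.5×26)×8 = 768 mm²; tension to near edge: (45 − 0.5×26)×8 = 256 mm². R_n = min(0.6×450×768, 0.6×345×1288) + 1.0×450×256 = min(207.36, 266.62) + 115.2 = 322.56 kN. φR_n = 0.75 × 322.56 = 241.9 kN.
Governing: min(802.3, 327.2, 382.5, 241.9) = 241.9 kN → block shear.

241.9 kN (block shear governs)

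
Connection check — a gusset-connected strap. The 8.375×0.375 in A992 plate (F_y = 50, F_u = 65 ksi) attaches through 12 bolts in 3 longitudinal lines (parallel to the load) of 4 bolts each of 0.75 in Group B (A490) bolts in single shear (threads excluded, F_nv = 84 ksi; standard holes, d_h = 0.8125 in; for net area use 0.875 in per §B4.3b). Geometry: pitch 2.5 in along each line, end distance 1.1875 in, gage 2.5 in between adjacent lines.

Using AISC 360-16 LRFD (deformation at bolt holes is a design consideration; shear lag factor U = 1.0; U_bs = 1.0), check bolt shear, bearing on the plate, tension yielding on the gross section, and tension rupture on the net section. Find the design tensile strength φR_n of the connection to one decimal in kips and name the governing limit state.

105.1 kips (net-section rupture governs)

Bolt shear: A_b = π(0.75)²/4 = 0.44179 in². φR_n = 0.75 × 84 × 0.44179 × 12 × 1 = 334.0 kips.
Bearing (0.375 in plate, F_u = 65 ksi): end bolts L_c = 1.1875 − 0.8125/2 = 0.78125, R_n = min(1.2×0.78125×0.375×65, 2.4×0.75×0.375×65) = 22.852 kips/bolt; interior L_c = 2.5 − 0.8125 = 1.6875, R_n = 43.875 kips/bolt. φR_n = 0.75 × (3×22.852 + 9×43.875) = 347.6 kips.
Tension yield (gross): A_g = 8.375×0.375 = 3.1406 in². φR_n = 0.90 × 50 × 3.1406 = 141.3 kips.
Tension rupture (net): A_n = (8.375 − 3×0.875)×0.375 = 2.1563 in² (U = 1.0, A_e = A_n). φR_n = 0.75 × 65 × 2.1563 = 105.1 kips.
Governing: min(334.0, 347.6, 141.3, 105.1) = 105.1 kips → net-section rupture.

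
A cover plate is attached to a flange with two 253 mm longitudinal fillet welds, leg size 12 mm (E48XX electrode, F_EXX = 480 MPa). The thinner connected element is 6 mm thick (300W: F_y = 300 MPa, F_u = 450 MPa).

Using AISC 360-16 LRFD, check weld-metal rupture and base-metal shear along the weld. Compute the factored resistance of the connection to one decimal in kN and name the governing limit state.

Weld metal: throat = 0.707×12 = 8.484 mm, L = 2×253 = 506 mm. φR_n = 0.75 × 0.6 × 480 × 8.484 × 506 = 927.3 kN.
Base metal shear (6 mm plate): yield φR_n = 1.0×0.6×300×6×506 = 546.5 kN; rupture φR_n = 0.75×0.6×450×6×506 = 614.8 kN; take 546.5 kN (yield).
Governing: min(927.3, 546.5) = 546.5 kN → base-metal shear.

546.5 kN (base-metal shear governs)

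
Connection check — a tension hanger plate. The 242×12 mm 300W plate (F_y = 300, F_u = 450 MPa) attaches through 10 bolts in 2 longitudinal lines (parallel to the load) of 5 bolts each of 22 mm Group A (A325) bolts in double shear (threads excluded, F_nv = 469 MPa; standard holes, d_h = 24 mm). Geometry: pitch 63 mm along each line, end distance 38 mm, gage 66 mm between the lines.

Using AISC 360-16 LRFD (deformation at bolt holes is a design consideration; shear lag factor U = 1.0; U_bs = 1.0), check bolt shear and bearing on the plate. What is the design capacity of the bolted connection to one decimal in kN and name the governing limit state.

1769.0 kN (bearing governs)

Bolt shear: A_b = π(22)²/4 = 380.13 mm². φR_n = 0.75 × 469 × 380.13 × 10 × 2 = 2674.2 kN.
Bearing (12 mm plate, F_u = 450 MPa): end bolts L_c = 38 − 24/2 = 26, R_n = min(1.2×26×12×450, 2.4×22×12×450) = 168.48 kN/bolt; interior L_c = 63 − 24 = 39, R_n = 252.72 kN/bolt. φR_n = 0.75 × (2×168.48 + 8×252.72) = 1769.0 kN.
Governing: min(2674.2, 1769.0) = 1769.0 kN → bearing.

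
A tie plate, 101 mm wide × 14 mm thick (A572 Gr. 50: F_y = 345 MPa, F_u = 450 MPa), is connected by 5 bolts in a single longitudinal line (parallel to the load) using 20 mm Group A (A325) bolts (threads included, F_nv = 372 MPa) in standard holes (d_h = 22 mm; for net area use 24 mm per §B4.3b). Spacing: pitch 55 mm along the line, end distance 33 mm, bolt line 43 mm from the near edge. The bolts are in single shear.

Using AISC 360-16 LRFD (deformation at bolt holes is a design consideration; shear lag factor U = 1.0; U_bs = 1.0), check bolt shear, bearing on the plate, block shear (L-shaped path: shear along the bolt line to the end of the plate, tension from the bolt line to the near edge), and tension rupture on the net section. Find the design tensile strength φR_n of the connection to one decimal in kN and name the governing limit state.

Bolt shear: A_b = π(20)²/4 = 314.16 mm². φR_n = 0.75 × 372 × 314.16 × 5 × 1 = 438.3 kN.
Bearing (14 mm plate, F_u = 450 MPa): end bolts L_c = 33 − 22/2 = 22, R_n = min(1.2×22×14×450, 2.4×20×14×450) = 166.32 kN/bolt; interior L_c = 55 − 22 = 33, R_n = 249.48 kN/bolt. φR_n = 0.75 × (1×166.32 + 4×249.48) = 873.2 kN.
Block shear: shear path 1×[33+4×55] = 1×253 mm, A_gv = 3542, A_nv = 1×(253 − 4.5×24)×14 = 2030 mm²; tension to near edge: (43 − 0.5×24)×14 = 434 mm². R_n = min(0.6×450×2030, 0.6×345×3542) + 1.0×450×434 = min(548.1, 733.19) + 195.3 = 743.4 kN. φR_n = 0.75 × 743.4 = 557.6 kN.
Tension rupture (net): A_n = (101 − 1×24)×14 = 1078 mm² (U = 1.0, A_e = A_n). φR_n = 0.75 × 450 × 1078 = 363.8 kN.
Governing: min(438.3, 873.2, 557.6, 363.8) = 363.8 kN → net-section rupture.

363.8 kN (net-section rupture governs)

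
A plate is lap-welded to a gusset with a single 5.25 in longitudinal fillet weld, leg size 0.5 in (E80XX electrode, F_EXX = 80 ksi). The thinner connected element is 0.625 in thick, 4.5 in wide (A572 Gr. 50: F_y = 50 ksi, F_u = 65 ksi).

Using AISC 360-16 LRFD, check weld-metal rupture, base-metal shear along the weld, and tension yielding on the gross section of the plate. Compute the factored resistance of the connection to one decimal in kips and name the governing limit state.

66.8 kips (weld metal governs)

Weld metal: throat = 0.707×0.5 = 0.3535 in, L = 5.25 in. φR_n = 0.75 × 0.6 × 80 × 0.3535 × 5.25 = 66.8 kips.
Base metal shear (0.625 in plate): yield φR_n = 1.0×0.6×50×0.625×5.25 = 98.4 kips; rupture φR_n = 0.75×0.6×65×0.625×5.25 = 96.0 kips; take 96.0 kips (rupture).
Tension yield (gross): A_g = 4.5×0.625 = 2.8125 in². φR_n = 0.90 × 50 × 2.8125 = 126.6 kips.
Governing: min(66.8, 96.0, 126.6) = 66.8 kips → weld metal.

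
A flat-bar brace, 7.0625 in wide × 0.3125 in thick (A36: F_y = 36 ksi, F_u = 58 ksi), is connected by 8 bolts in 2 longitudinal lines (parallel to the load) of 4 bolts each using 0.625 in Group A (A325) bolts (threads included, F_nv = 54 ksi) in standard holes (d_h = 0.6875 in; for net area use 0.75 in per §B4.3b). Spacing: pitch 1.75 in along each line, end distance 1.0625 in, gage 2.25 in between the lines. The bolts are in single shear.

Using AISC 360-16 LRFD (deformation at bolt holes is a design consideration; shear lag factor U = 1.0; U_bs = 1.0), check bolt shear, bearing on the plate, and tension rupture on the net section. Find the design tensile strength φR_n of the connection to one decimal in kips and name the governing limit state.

Bolt shear: A_b = π(0.625)²/4 = 0.3068 in². φR_n = 0.75 × 54 × 0.3068 × 8 × 1 = 99.4 kips.
Bearing (0.3125 in plate, F_u = 58 ksi): end bolts L_c = 1.0625 − 0.6875/2 = 0.71875, R_n = min(1.2×0.71875×0.3125×58, 2.4×0.625×0.3125×58) = 15.633 kips/bolt; interior L_c = 1.75 − 0.6875 = 1.0625, R_n = 23.109 kips/bolt. φR_n = 0.75 × (2×15.633 + 6×23.109) = 127.4 kips.
Tension rupture (net): A_n = (7.0625 − 2×0.75)×0.3125 = 1.7383 in² (U = 1.0, A_e = A_n). φR_n = 0.75 × 58 × 1.7383 = 75.6 kips.
Governing: min(99.4, 127.4, 75.6) = 75.6 kips → net-section rupture.

75.6 kips (net-section rupture governs)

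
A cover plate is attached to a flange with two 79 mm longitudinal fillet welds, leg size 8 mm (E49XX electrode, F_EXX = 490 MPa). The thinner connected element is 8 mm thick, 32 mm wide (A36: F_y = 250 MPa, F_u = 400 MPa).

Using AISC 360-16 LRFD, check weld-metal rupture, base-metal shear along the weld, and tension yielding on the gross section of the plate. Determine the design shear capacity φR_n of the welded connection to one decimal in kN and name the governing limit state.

57.6 kN (gross-section yield governs)

Weld metal: throat = 0.707×8 = 5.656 mm, L = 2×79 = 158 mm. φR_n = 0.75 × 0.6 × 490 × 5.656 × 158 = 197.0 kN.
Base metal shear (8 mm plate): yield φR_n = 1.0×0.6×250×8×158 = 189.6 kN; rupture φR_n = 0.75×0.6×400×8×158 = 227.5 kN; take 189.6 kN (yield).
Tension yield (gross): A_g = 32×8 = 256 mm². φR_n = 0.90 × 250 × 256 = 57.6 kN.
Governing: min(197.0, 189.6, 57.6) = 57.6 kN → gross-section yield.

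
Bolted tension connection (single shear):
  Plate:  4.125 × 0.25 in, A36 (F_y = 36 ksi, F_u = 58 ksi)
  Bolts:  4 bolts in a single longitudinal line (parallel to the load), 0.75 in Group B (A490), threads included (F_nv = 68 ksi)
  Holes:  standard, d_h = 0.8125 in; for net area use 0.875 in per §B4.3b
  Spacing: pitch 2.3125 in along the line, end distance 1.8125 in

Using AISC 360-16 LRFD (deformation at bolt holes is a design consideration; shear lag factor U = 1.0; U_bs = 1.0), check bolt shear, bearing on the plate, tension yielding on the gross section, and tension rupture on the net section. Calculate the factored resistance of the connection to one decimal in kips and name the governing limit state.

33.4 kips (gross-section yield governs)

Bolt shear: A_b = π(0.75)²/4 = 0.44179 in². φR_n = 0.75 × 68 × 0.44179 × 4 × 1 = 90.1 kips.
Bearing (0.25 in plate, F_u = 58 ksi): end bolts L_c = 1.8125 − 0.8125/2 = 1.40625, R_n = min(1.2×1.40625×0.25×58, 2.4×0.75×0.25×58) = 24.469 kips/bolt; interior L_c = 2.3125 − 0.8125 = 1.5, R_n = 26.1 kips/bolt. φR_n = 0.75 × (1×24.469 + 3×26.1) = 77.1 kips.
Tension yield (gross): A_g = 4.125×0.25 = 1.0313 in². φR_n = 0.90 × 36 × 1.0313 = 33.4 kips.
Tension rupture (net): A_n = (4.125 − 1×0.875)×0.25 = 0.8125 in² (U = 1.0, A_e = A_n). φR_n = 0.75 × 58 × 0.8125 = 35.3 kips.
Governing: min(90.1, 77.1, 33.4, 35.3) = 33.4 kips → gross-section yield.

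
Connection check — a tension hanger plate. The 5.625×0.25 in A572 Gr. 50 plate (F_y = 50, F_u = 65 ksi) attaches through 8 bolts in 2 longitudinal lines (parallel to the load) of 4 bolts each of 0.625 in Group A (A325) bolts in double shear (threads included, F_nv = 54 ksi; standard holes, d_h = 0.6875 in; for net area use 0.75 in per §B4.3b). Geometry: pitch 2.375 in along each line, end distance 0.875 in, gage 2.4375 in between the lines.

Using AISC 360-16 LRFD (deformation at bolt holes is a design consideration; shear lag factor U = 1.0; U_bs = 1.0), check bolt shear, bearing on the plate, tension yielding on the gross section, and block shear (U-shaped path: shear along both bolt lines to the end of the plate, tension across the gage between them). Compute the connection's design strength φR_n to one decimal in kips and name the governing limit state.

63.3 kips (gross-section yield governs)

Bolt shear: A_b = π(0.625)²/4 = 0.3068 in². φR_n = 0.75 × 54 × 0.3068 × 8 × 2 = 198.8 kips.
Bearing (0.25 in plate, F_u = 65 ksi): end bolts L_c = 0.875 − 0.6875/2 = 0.53125, R_n = min(1.2×0.53125×0.25×65, 2.4×0.625×0.25×65) = 10.359 kips/bolt; interior L_c = 2.375 − 0.6875 = 1.6875, R_n = 24.375 kips/bolt. φR_n = 0.75 × (2×10.359 + 6×24.375) = 125.2 kips.
Tension yield (gross): A_g = 5.625×0.25 = 1.4063 in². φR_n = 0.90 × 50 × 1.4063 = 63.3 kips.
Block shear: shear path 2×[0.875+3×2.375] = 2×8 in, A_gv = 4, A_nv = 2×(8 − 3.5×0.75)×0.25 = 2.6875 in²; tension across gage: (2.4375 − 1×0.75)×0.25 = 0.42188 in². R_n = min(0.6×65×2.6875, 0.6×50×4) + 1.0×65×0.42188 = min(104.81, 120) + 27.422 = 132.23 kips. φR_n = 0.75 × 132.23 = 99.2 kips.
Governing: min(198.8, 125.2, 63.3, 99.2) = 63.3 kips → gross-section yield.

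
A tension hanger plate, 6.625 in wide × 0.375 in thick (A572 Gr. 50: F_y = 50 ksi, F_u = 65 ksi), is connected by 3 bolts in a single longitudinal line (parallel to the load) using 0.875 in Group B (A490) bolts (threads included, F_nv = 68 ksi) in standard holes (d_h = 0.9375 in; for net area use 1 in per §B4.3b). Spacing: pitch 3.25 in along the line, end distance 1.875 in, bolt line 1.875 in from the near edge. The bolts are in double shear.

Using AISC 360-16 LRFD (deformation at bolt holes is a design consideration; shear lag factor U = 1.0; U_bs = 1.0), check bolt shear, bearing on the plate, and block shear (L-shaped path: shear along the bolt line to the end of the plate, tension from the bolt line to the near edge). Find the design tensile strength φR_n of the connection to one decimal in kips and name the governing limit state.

89.6 kips (block shear governs)

Bolt shear: A_b = π(0.875)²/4 = 0.60132 in². φR_n = 0.75 × 68 × 0.60132 × 3 × 2 = 184.0 kips.
Bearing (0.375 in plate, F_u = 65 ksi): end bolts L_c = 1.875 − 0.9375/2 = 1.40625, R_n = min(1.2×1.40625×0.375×65, 2.4×0.875×0.375×65) = 41.133 kips/bolt; interior L_c = 3.25 − 0.9375 = 2.3125, R_n = 51.188 kips/bolt. φR_n = 0.75 × (1×41.133 + 2×51.188) = 107.6 kips.
Block shear: shear path 1×[1.875+2×3.25] = 1×8.375 in, A_gv = 3.1406, A_nv = 1×(8.375 − 2.5×1)×0.375 = 2.2031 in²; tension to near edge: (1.875 − 0.5×1)×0.375 = 0.51563 in². R_n = min(0.6×65×2.2031, 0.6×50×3.1406) + 1.0×65×0.51563 = min(85.921, 94.218) + 33.516 = 119.44 kips. φR_n = 0.75 × 119.44 = 89.6 kips.
Governing: min(184.0, 107.6, 89.6) = 89.6 kips → block shear.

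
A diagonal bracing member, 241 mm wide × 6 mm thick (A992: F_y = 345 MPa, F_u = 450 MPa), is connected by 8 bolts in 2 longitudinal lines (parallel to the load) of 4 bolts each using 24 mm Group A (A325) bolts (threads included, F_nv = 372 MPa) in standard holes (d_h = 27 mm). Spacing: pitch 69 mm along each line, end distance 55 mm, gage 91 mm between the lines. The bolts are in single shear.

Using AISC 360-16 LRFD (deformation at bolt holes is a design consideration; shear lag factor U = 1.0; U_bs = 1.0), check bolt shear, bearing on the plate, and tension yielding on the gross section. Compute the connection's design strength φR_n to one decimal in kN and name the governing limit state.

449.0 kN (gross-section yield governs)

Bolt shear: A_b = π(24)²/4 = 452.39 mm². φR_n = 0.75 × 372 × 452.39 × 8 × 1 = 1009.7 kN.
Bearing (6 mm plate, F_u = 450 MPa): end bolts L_c = 55 − 27/2 = 41.5, R_n = min(1.2×41.5×6×450, 2.4×24×6×450) = 134.46 kN/bolt; interior L_c = 69 − 27 = 42, R_n = 136.08 kN/bolt. φR_n = 0.75 × (2×134.46 + 6×136.08) = 814.1 kN.
Tension yield (gross): A_g = 241×6 = 1446 mm². φR_n = 0.90 × 345 × 1446 = 449.0 kN.
Governing: min(1009.7, 814.1, 449.0) = 449.0 kN → gross-section yield.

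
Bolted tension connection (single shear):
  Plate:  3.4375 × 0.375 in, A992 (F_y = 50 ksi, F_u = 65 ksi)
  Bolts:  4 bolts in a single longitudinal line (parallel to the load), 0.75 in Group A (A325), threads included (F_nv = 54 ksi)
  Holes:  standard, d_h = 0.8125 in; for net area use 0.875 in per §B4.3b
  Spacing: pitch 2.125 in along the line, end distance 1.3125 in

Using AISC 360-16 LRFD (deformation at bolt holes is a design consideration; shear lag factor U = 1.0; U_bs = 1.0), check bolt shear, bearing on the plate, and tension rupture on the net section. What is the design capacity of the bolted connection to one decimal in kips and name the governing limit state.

46.8 kips (net-section rupture governs)

Bolt shear: A_b = π(0.75)²/4 = 0.44179 in². φR_n = 0.75 × 54 × 0.44179 × 4 × 1 = 71.6 kips.
Bearing (0.375 in plate, F_u = 65 ksi): end bolts L_c = 1.3125 − 0.8125/2 = 0.90625, R_n = min(1.2×0.90625×0.375×65, 2.4×0.75×0.375×65) = 26.508 kips/bolt; interior L_c = 2.125 − 0.8125 = 1.3125, R_n = 38.391 kips/bolt. φR_n = 0.75 × (1×26.508 + 3×38.391) = 106.3 kips.
Tension rupture (net): A_n = (3.4375 − 1×0.875)×0.375 = 0.96094 in² (U = 1.0, A_e = A_n). φR_n = 0.75 × 65 × 0.96094 = 46.8 kips.
Governing: min(71.6, 106.3, 46.8) = 46.8 kips → net-section rupture.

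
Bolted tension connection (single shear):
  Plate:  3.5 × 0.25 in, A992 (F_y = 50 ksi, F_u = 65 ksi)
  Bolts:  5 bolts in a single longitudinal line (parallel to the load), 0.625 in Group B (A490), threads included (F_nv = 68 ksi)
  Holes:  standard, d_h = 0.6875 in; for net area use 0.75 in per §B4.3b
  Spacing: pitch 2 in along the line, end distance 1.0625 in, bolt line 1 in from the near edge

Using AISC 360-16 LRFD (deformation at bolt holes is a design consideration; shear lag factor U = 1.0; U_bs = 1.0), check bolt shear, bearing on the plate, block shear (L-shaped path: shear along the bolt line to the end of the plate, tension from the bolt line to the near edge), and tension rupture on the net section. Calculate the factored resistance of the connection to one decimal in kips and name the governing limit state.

Bolt shear: A_b = π(0.625)²/4 = 0.3068 in². φR_n = 0.75 × 68 × 0.3068 × 5 × 1 = 78.2 kips.
Bearing (0.25 in plate, F_u = 65 ksi): end bolts L_c = 1.0625 − 0.6875/2 = 0.71875, R_n = min(1.2×0.71875×0.25×65, 2.4×0.625×0.25×65) = 14.016 kips/bolt; interior L_c = 2 − 0.6875 = 1.3125, R_n = 24.375 kips/bolt. φR_n = 0.75 × (1×14.016 + 4×24.375) = 83.6 kips.
Block shear: shear path 1×[1.0625+4×2] = 1×9.0625 in, A_gv = 2.2656, A_nv = 1×(9.0625 − 4.5×0.75)×0.25 = 1.4219 in²; tension to near edge: (1 − 0.5×0.75)×0.25 = 0.15625 in². R_n = min(0.6×65×1.4219, 0.6×50×2.2656) + 1.0×65×0.15625 = min(55.454, 67.968) + 10.156 = 65.61 kips. φR_n = 0.75 × 65.61 = 49.2 kips.
Tension rupture (net): A_n = (3.5 − 1×0.75)×0.25 = 0.6875 in² (U = 1.0, A_e = A_n). φR_n = 0.75 × 65 × 0.6875 = 33.5 kips.
Governing: min(78.2, 83.6, 49.2, 33.5) = 33.5 kips → net-section rupture.

33.5 kips (net-section rupture governs)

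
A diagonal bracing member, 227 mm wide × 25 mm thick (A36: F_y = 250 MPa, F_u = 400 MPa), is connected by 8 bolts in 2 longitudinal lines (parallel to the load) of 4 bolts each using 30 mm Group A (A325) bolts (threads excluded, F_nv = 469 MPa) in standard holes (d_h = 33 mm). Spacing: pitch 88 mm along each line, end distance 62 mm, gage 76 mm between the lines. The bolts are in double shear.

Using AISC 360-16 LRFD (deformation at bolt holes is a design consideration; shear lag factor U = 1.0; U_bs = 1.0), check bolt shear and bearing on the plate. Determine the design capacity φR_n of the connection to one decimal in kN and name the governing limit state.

3789.0 kN (bearing governs)

Bolt shear: A_b = π(30)²/4 = 706.86 mm². φR_n = 0.75 × 469 × 706.86 × 8 × 2 = 3978.2 kN.
Bearing (25 mm plate, F_u = 400 MPa): end bolts L_c = 62 − 33/2 = 45.5, R_n = min(1.2×45.5×25×400, 2.4×30×25×400) = 546 kN/bolt; interior L_c = 88 − 33 = 55, R_n = 660 kN/bolt. φR_n = 0.75 × (2×546 + 6×660) = 3789.0 kN.
Governing: min(3978.2, 3789.0) = 3789.0 kN → bearing.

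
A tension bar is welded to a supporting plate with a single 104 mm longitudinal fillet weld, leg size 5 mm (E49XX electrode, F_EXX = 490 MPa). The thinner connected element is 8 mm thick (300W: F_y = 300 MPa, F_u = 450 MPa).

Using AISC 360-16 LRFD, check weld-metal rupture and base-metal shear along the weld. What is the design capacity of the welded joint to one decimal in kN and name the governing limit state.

Weld metal: throat = 0.707×5 = 3.535 mm, L = 104 mm. φR_n = 0.75 × 0.6 × 490 × 3.535 × 104 = 81.1 kN.
Base metal shear (8 mm plate): yield φR_n = 1.0×0.6×300×8×104 = 149.8 kN; rupture φR_n = 0.75×0.6×450×8×104 = 168.5 kN; take 149.8 kN (yield).
Governing: min(81.1, 149.8) = 81.1 kN → weld metal.

81.1 kN (weld metal governs)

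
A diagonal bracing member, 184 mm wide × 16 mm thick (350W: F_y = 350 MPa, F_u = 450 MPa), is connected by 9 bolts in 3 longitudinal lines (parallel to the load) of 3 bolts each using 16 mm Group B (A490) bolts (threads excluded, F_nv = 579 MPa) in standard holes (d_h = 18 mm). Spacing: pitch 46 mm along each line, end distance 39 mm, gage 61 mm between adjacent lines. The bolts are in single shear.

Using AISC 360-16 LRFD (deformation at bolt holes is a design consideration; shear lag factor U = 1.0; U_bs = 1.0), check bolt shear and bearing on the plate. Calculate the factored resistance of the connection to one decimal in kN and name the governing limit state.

Bolt shear: A_b = π(16)²/4 = 201.06 mm². φR_n = 0.75 × 579 × 201.06 × 9 × 1 = 785.8 kN.
Bearing (16 mm plate, F_u = 450 MPa): end bolts L_c = 39 − 18/2 = 30, R_n = min(1.2×30×16×450, 2.4×16×16×450) = 259.2 kN/bolt; interior L_c = 46 − 18 = 28, R_n = 241.92 kN/bolt. φR_n = 0.75 × (3×259.2 + 6×241.92) = 1671.8 kN.
Governing: min(785.8, 1671.8) = 785.8 kN → bolt shear.

785.8 kN (bolt shear governs)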